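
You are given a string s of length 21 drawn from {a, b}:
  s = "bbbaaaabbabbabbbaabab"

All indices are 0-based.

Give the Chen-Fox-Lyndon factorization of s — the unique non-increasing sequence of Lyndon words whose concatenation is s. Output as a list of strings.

["b", "b", "b", "aaaabbabbabbbaabab"]

emit factor 1: 'b' (i=0, period=1)
emit factor 2: 'b' (i=1, period=1)
emit factor 3: 'b' (i=2, period=1)
emit factor 4: 'aaaabbabbabbbaabab' (i=3, period=18)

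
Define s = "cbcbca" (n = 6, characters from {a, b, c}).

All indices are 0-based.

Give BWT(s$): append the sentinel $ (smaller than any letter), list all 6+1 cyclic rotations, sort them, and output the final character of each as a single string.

acccbb$

rank  rotation last
    0  $cbcbca  a
    1  a$cbcbc  c
    2  bca$cbc  c
    3  bcbca$c  c
    4  ca$cbcb  b
    5  cbca$cb  b
    6  cbcbca$  $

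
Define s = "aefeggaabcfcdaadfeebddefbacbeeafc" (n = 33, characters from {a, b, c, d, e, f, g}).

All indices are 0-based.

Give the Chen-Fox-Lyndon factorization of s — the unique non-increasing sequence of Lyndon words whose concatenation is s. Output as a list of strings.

["aefegg", "aabcfcdaadfeebddefbacbeeafc"]

emit factor 1: 'aefegg' (i=0, period=6)
emit factor 2: 'aabcfcdaadfeebddefbacbeeafc' (i=6, period=27)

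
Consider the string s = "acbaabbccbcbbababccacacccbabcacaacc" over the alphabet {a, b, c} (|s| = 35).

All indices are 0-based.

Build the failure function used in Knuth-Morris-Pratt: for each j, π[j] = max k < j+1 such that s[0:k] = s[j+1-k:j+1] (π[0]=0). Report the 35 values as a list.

[0, 0, 0, 1, 1, 0, 0, 0, 0, 0, 0, 0, 0, 1, 0, 1, 0, 0, 0, 1, 2, 1, 2, 0, 0, 0, 1, 0, 0, 1, 2, 1, 1, 2, 0]

π[0] = 0
j=1 s[j]='c': π[1]=0 (border '')
j=2 s[j]='b': π[2]=0 (border '')
j=3 s[j]='a': π[3]=1 (border 'a')
j=4 s[j]='a': k: 1→0; π[4]=1 (border 'a')
j=5 s[j]='b': k: 1→0; π[5]=0 (border '')
j=6 s[j]='b': π[6]=0 (border '')
j=7 s[j]='c': π[7]=0 (border '')
j=8 s[j]='c': π[8]=0 (border '')
j=9 s[j]='b': π[9]=0 (border '')
j=10 s[j]='c': π[10]=0 (border '')
j=11 s[j]='b': π[11]=0 (border '')
j=12 s[j]='b': π[12]=0 (border '')
j=13 s[j]='a': π[13]=1 (border 'a')
j=14 s[j]='b': k: 1→0; π[14]=0 (border '')
j=15 s[j]='a': π[15]=1 (border 'a')
j=16 s[j]='b': k: 1→0; π[16]=0 (border '')
j=17 s[j]='c': π[17]=0 (border '')
j=18 s[j]='c': π[18]=0 (border '')
j=19 s[j]='a': π[19]=1 (border 'a')
j=20 s[j]='c': π[20]=2 (border 'ac')
j=21 s[j]='a': k: 2→0; π[21]=1 (border 'a')
j=22 s[j]='c': π[22]=2 (border 'ac')
j=23 s[j]='c': k: 2→0; π[23]=0 (border '')
j=24 s[j]='c': π[24]=0 (border '')
j=25 s[j]='b': π[25]=0 (border '')
j=26 s[j]='a': π[26]=1 (border 'a')
j=27 s[j]='b': k: 1→0; π[27]=0 (border '')
j=28 s[j]='c': π[28]=0 (border '')
j=29 s[j]='a': π[29]=1 (border 'a')
j=30 s[j]='c': π[30]=2 (border 'ac')
j=31 s[j]='a': k: 2→0; π[31]=1 (border 'a')
j=32 s[j]='a': k: 1→0; π[32]=1 (border 'a')
j=33 s[j]='c': π[33]=2 (border 'ac')
j=34 s[j]='c': k: 2→0; π[34]=0 (border '')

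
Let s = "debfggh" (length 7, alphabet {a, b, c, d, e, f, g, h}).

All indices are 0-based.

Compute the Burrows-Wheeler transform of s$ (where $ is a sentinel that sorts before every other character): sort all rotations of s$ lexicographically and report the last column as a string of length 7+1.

he$dbfgg

rank  rotation  last
    0  $debfggh  h
    1  bfggh$de  e
    2  debfggh$  $
    3  ebfggh$d  d
    4  fggh$deb  b
    5  ggh$debf  f
    6  gh$debfg  g
    7  h$debfgg  g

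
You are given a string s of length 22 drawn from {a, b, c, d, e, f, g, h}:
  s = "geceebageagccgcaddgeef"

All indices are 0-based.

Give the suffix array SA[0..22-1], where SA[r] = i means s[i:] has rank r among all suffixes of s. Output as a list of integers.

rank | idx | suffix
   0 |  15 | addgeef
   1 |   9 | agccgcaddgeef
   2 |   6 | ageagccgcaddgeef
   3 |   5 | bageagccgcaddgeef
   4 |  14 | caddgeef
   5 |  11 | ccgcaddgeef
   6 |   2 | ceebageagccgcaddgeef
   7 |  12 | cgcaddgeef
   8 |  16 | ddgeef
   9 |  17 | dgeef
  10 |   8 | eagccgcaddgeef
  11 |   4 | ebageagccgcaddgeef
  12 |   1 | eceebageagccgcaddgeef
  13 |   3 | eebageagccgcaddgeef
  14 |  19 | eef
  15 |  20 | ef
  16 |  21 | f
  17 |  13 | gcaddgeef
  18 |  10 | gccgcaddgeef
  19 |   7 | geagccgcaddgeef
  20 |   0 | geceebageagccgcaddgeef
  21 |  18 | geef

[15, 9, 6, 5, 14, 11, 2, 12, 16, 17, 8, 4, 1, 3, 19, 20, 21, 13, 10, 7, 0, 18]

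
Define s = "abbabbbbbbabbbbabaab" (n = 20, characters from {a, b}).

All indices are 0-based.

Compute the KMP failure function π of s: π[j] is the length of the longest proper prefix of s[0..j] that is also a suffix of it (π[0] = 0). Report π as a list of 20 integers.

[0, 0, 0, 1, 2, 3, 0, 0, 0, 0, 1, 2, 3, 0, 0, 1, 2, 1, 1, 2]

π[0] = 0
j=1 s[j]='b': π[1]=0 (border '')
j=2 s[j]='b': π[2]=0 (border '')
j=3 s[j]='a': π[3]=1 (border 'a')
j=4 s[j]='b': π[4]=2 (border 'ab')
j=5 s[j]='b': π[5]=3 (border 'abb')
j=6 s[j]='b': k: 3→0; π[6]=0 (border '')
j=7 s[j]='b': π[7]=0 (border '')
j=8 s[j]='b': π[8]=0 (border '')
j=9 s[j]='b': π[9]=0 (border '')
j=10 s[j]='a': π[10]=1 (border 'a')
j=11 s[j]='b': π[11]=2 (border 'ab')
j=12 s[j]='b': π[12]=3 (border 'abb')
j=13 s[j]='b': k: 3→0; π[13]=0 (border '')
j=14 s[j]='b': π[14]=0 (border '')
j=15 s[j]='a': π[15]=1 (border 'a')
j=16 s[j]='b': π[16]=2 (border 'ab')
j=17 s[j]='a': k: 2→0; π[17]=1 (border 'a')
j=18 s[j]='a': k: 1→0; π[18]=1 (border 'a')
j=19 s[j]='b': π[19]=2 (border 'ab')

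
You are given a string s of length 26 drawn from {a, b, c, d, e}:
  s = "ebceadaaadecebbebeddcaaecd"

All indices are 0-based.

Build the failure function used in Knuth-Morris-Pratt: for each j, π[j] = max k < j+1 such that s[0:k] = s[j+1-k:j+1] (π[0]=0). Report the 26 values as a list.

[0, 0, 0, 1, 0, 0, 0, 0, 0, 0, 1, 0, 1, 2, 0, 1, 2, 1, 0, 0, 0, 0, 0, 1, 0, 0]

π[0] = 0
j=1 s[j]='b': π[1]=0 (border '')
j=2 s[j]='c': π[2]=0 (border '')
j=3 s[j]='e': π[3]=1 (border 'e')
j=4 s[j]='a': k: 1→0; π[4]=0 (border '')
j=5 s[j]='d': π[5]=0 (border '')
j=6 s[j]='a': π[6]=0 (border '')
j=7 s[j]='a': π[7]=0 (border '')
j=8 s[j]='a': π[8]=0 (border '')
j=9 s[j]='d': π[9]=0 (border '')
j=10 s[j]='e': π[10]=1 (border 'e')
j=11 s[j]='c': k: 1→0; π[11]=0 (border '')
j=12 s[j]='e': π[12]=1 (border 'e')
j=13 s[j]='b': π[13]=2 (border 'eb')
j=14 s[j]='b': k: 2→0; π[14]=0 (border '')
j=15 s[j]='e': π[15]=1 (border 'e')
j=16 s[j]='b': π[16]=2 (border 'eb')
j=17 s[j]='e': k: 2→0; π[17]=1 (border 'e')
j=18 s[j]='d': k: 1→0; π[18]=0 (border '')
j=19 s[j]='d': π[19]=0 (border '')
j=20 s[j]='c': π[20]=0 (border '')
j=21 s[j]='a': π[21]=0 (border '')
j=22 s[j]='a': π[22]=0 (border '')
j=23 s[j]='e': π[23]=1 (border 'e')
j=24 s[j]='c': k: 1→0; π[24]=0 (border '')
j=25 s[j]='d': π[25]=0 (border '')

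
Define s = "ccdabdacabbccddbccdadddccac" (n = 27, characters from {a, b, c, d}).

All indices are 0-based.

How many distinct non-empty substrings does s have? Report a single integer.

336

sorted suffixes:
  #0 SA[0]=8  'abbccddbccdadddccac'
  #1 SA[1]=3  'abdacabbccddbccdadddccac'
  #2 SA[2]=25  'ac'
  #3 SA[3]=6  'acabbccddbccdadddccac'
  #4 SA[4]=19  'adddccac'
  #5 SA[5]=9  'bbccddbccdadddccac'
  #6 SA[6]=15  'bccdadddccac'
  #7 SA[7]=10  'bccddbccdadddccac'
  #8 SA[8]=4  'bdacabbccddbccdadddccac'
  #9 SA[9]=26  'c'
  #10 SA[10]=7  'cabbccddbccdadddccac'
  #11 SA[11]=24  'cac'
  #12 SA[12]=23  'ccac'
  #13 SA[13]=0  'ccdabdacabbccddbccdadddccac'
  #14 SA[14]=16  'ccdadddccac'
  #15 SA[15]=11  'ccddbccdadddccac'
  #16 SA[16]=1  'cdabdacabbccddbccdadddccac'
  #17 SA[17]=17  'cdadddccac'
  #18 SA[18]=12  'cddbccdadddccac'
  #19 SA[19]=2  'dabdacabbccddbccdadddccac'
  #20 SA[20]=5  'dacabbccddbccdadddccac'
  #21 SA[21]=18  'dadddccac'
  #22 SA[22]=14  'dbccdadddccac'
  #23 SA[23]=22  'dccac'
  #24 SA[24]=13  'ddbccdadddccac'
  #25 SA[25]=21  'ddccac'
  #26 SA[26]=20  'dddccac'

SA = [8, 3, 25, 6, 19, 9, 15, 10, 4, 26, 7, 24, 23, 0, 16, 11, 1, 17, 12, 2, 5, 18, 14, 22, 13, 21, 20]
[i] adj suffixes → lcp
  [1] 8/3 → 2 ('ab')
  [2] 3/25 → 1 ('a')
  [3] 25/6 → 2 ('ac')
  [4] 6/19 → 1 ('a')
  [5] 19/9 → 0 ('')
  [6] 9/15 → 1 ('b')
  [7] 15/10 → 4 ('bccd')
  [8] 10/4 → 1 ('b')
  [9] 4/26 → 0 ('')
  [10] 26/7 → 1 ('c')
  [11] 7/24 → 2 ('ca')
  [12] 24/23 → 1 ('c')
  [13] 23/0 → 2 ('cc')
  [14] 0/16 → 4 ('ccda')
  [15] 16/11 → 3 ('ccd')
  [16] 11/1 → 1 ('c')
  [17] 1/17 → 3 ('cda')
  [18] 17/12 → 2 ('cd')
  [19] 12/2 → 0 ('')
  [20] 2/5 → 2 ('da')
  [21] 5/18 → 2 ('da')
  [22] 18/14 → 1 ('d')
  [23] 14/22 → 1 ('d')
  [24] 22/13 → 1 ('d')
  [25] 13/21 → 2 ('dd')
  [26] 21/20 → 2 ('dd')

n(n+1)/2 = 27·28/2 = 378
Σ LCP = 0 + 2 + 1 + 2 + 1 + 0 + 1 + 4 + 1 + 0 + 1 + 2 + 1 + 2 + 4 + 3 + 1 + 3 + 2 + 0 + 2 + 2 + 1 + 1 + 1 + 2 + 2 = 42
distinct = 378 − 42 = 336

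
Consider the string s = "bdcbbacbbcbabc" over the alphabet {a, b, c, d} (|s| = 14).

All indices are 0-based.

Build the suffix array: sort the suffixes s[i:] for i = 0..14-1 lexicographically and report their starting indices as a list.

sorted suffixes:
  #0 SA[0]=11  'abc'
  #1 SA[1]=5  'acbbcbabc'
  #2 SA[2]=10  'babc'
  #3 SA[3]=4  'bacbbcbabc'
  #4 SA[4]=3  'bbacbbcbabc'
  #5 SA[5]=7  'bbcbabc'
  #6 SA[6]=12  'bc'
  #7 SA[7]=8  'bcbabc'
  #8 SA[8]=0  'bdcbbacbbcbabc'
  #9 SA[9]=13  'c'
  #10 SA[10]=9  'cbabc'
  #11 SA[11]=2  'cbbacbbcbabc'
  #12 SA[12]=6  'cbbcbabc'
  #13 SA[13]=1  'dcbbacbbcbabc'

[11, 5, 10, 4, 3, 7, 12, 8, 0, 13, 9, 2, 6, 1]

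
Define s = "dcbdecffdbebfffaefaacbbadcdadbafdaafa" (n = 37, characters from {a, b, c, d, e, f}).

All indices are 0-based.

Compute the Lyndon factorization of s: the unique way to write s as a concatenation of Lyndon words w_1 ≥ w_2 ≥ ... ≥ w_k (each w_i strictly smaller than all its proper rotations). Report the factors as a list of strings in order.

["d", "c", "bdecffdbebfff", "aef", "aacbbadcdadbafdaaf", "a"]

emit factor 1: 'd' (i=0, period=1)
emit factor 2: 'c' (i=1, period=1)
emit factor 3: 'bdecffdbebfff' (i=2, period=13)
emit factor 4: 'aef' (i=15, period=3)
emit factor 5: 'aacbbadcdadbafdaaf' (i=18, period=18)
emit factor 6: 'a' (i=36, period=1)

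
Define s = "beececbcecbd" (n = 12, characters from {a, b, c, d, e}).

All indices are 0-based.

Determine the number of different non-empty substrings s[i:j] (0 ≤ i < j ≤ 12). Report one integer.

rank→(start, suffix):
  0 → (6, 'bcecbd')
  1 → (10, 'bd')
  2 → (0, 'beececbcecbd')
  3 → (5, 'cbcecbd')
  4 → (9, 'cbd')
  5 → (3, 'cecbcecbd')
  6 → (7, 'cecbd')
  7 → (11, 'd')
  8 → (4, 'ecbcecbd')
  9 → (8, 'ecbd')
  10 → (2, 'ececbcecbd')
  11 → (1, 'eececbcecbd')

SA = [6, 10, 0, 5, 9, 3, 7, 11, 4, 8, 2, 1]
rank  pair      lcp
   1  s[6:],s[10:]  1  'b'
   2  s[10:],s[0:]  1  'b'
   3  s[0:],s[5:]  0  ''
   4  s[5:],s[9:]  2  'cb'
   5  s[9:],s[3:]  1  'c'
   6  s[3:],s[7:]  4  'cecb'
   7  s[7:],s[11:]  0  ''
   8  s[11:],s[4:]  0  ''
   9  s[4:],s[8:]  3  'ecb'
  10  s[8:],s[2:]  2  'ec'
  11  s[2:],s[1:]  1  'e'

n(n+1)/2 = 12·13/2 = 78
Σ LCP = 0 + 1 + 1 + 0 + 2 + 1 + 4 + 0 + 0 + 3 + 2 + 1 = 15
distinct = 78 − 15 = 63

63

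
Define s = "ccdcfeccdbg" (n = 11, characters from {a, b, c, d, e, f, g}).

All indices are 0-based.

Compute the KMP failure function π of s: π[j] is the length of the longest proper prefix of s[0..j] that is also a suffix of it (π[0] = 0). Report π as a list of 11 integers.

[0, 1, 0, 1, 0, 0, 1, 2, 3, 0, 0]

π[0] = 0
j=1 s[j]='c': π[1]=1 (border 'c')
j=2 s[j]='d': k: 1→0; π[2]=0 (border '')
j=3 s[j]='c': π[3]=1 (border 'c')
j=4 s[j]='f': k: 1→0; π[4]=0 (border '')
j=5 s[j]='e': π[5]=0 (border '')
j=6 s[j]='c': π[6]=1 (border 'c')
j=7 s[j]='c': π[7]=2 (border 'cc')
j=8 s[j]='d': π[8]=3 (border 'ccd')
j=9 s[j]='b': k: 3→0; π[9]=0 (border '')
j=10 s[j]='g': π[10]=0 (border '')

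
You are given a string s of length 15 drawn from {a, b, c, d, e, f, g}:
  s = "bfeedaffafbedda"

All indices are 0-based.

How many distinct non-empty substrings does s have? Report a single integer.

sorted suffixes:
  #0 SA[0]=14  'a'
  #1 SA[1]=8  'afbedda'
  #2 SA[2]=5  'affafbedda'
  #3 SA[3]=10  'bedda'
  #4 SA[4]=0  'bfeedaffafbedda'
  #5 SA[5]=13  'da'
  #6 SA[6]=4  'daffafbedda'
  #7 SA[7]=12  'dda'
  #8 SA[8]=3  'edaffafbedda'
  #9 SA[9]=11  'edda'
  #10 SA[10]=2  'eedaffafbedda'
  #11 SA[11]=7  'fafbedda'
  #12 SA[12]=9  'fbedda'
  #13 SA[13]=1  'feedaffafbedda'
  #14 SA[14]=6  'ffafbedda'

SA = [14, 8, 5, 10, 0, 13, 4, 12, 3, 11, 2, 7, 9, 1, 6]
i: (SA[i-1],SA[i]) lcp shared
  1: (14,8) 1 'a'
  2: (8,5) 2 'af'
  3: (5,10) 0 ''
  4: (10,0) 1 'b'
  5: (0,13) 0 ''
  6: (13,4) 2 'da'
  7: (4,12) 1 'd'
  8: (12,3) 0 ''
  9: (3,11) 2 'ed'
  10: (11,2) 1 'e'
  11: (2,7) 0 ''
  12: (7,9) 1 'f'
  13: (9,1) 1 'f'
  14: (1,6) 1 'f'

n(n+1)/2 = 15·16/2 = 120
Σ LCP = 0 + 1 + 2 + 0 + 1 + 0 + 2 + 1 + 0 + 2 + 1 + 0 + 1 + 1 + 1 = 13
distinct = 120 − 13 = 107

107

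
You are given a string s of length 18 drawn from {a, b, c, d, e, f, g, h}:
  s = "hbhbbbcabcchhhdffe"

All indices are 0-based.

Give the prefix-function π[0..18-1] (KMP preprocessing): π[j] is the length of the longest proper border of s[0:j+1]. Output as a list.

[0, 0, 1, 2, 0, 0, 0, 0, 0, 0, 0, 1, 1, 1, 0, 0, 0, 0]

π[0] = 0
j=1 s[j]='b': π[1]=0 (border '')
j=2 s[j]='h': π[2]=1 (border 'h')
j=3 s[j]='b': π[3]=2 (border 'hb')
j=4 s[j]='b': k: 2→0; π[4]=0 (border '')
j=5 s[j]='b': π[5]=0 (border '')
j=6 s[j]='c': π[6]=0 (border '')
j=7 s[j]='a': π[7]=0 (border '')
j=8 s[j]='b': π[8]=0 (border '')
j=9 s[j]='c': π[9]=0 (border '')
j=10 s[j]='c': π[10]=0 (border '')
j=11 s[j]='h': π[11]=1 (border 'h')
j=12 s[j]='h': k: 1→0; π[12]=1 (border 'h')
j=13 s[j]='h': k: 1→0; π[13]=1 (border 'h')
j=14 s[j]='d': k: 1→0; π[14]=0 (border '')
j=15 s[j]='f': π[15]=0 (border '')
j=16 s[j]='f': π[16]=0 (border '')
j=17 s[j]='e': π[17]=0 (border '')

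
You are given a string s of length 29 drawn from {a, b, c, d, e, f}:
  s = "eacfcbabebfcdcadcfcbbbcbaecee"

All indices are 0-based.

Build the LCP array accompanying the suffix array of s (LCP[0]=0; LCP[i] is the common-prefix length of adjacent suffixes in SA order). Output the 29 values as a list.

rank→(start, suffix):
  0 → (6, 'abebfcdcadcfcbbbcbaecee')
  1 → (1, 'acfcbabebfcdcadcfcbbbcbaecee')
  2 → (14, 'adcfcbbbcbaecee')
  3 → (24, 'aecee')
  4 → (5, 'babebfcdcadcfcbbbcbaecee')
  5 → (23, 'baecee')
  6 → (19, 'bbbcbaecee')
  7 → (20, 'bbcbaecee')
  8 → (21, 'bcbaecee')
  9 → (7, 'bebfcdcadcfcbbbcbaecee')
  10 → (9, 'bfcdcadcfcbbbcbaecee')
  11 → (13, 'cadcfcbbbcbaecee')
  12 → (4, 'cbabebfcdcadcfcbbbcbaecee')
  13 → (22, 'cbaecee')
  14 → (18, 'cbbbcbaecee')
  15 → (11, 'cdcadcfcbbbcbaecee')
  16 → (26, 'cee')
  17 → (2, 'cfcbabebfcdcadcfcbbbcbaecee')
  18 → (16, 'cfcbbbcbaecee')
  19 → (12, 'dcadcfcbbbcbaecee')
  20 → (15, 'dcfcbbbcbaecee')
  21 → (28, 'e')
  22 → (0, 'eacfcbabebfcdcadcfcbbbcbaecee')
  23 → (8, 'ebfcdcadcfcbbbcbaecee')
  24 → (25, 'ecee')
  25 → (27, 'ee')
  26 → (3, 'fcbabebfcdcadcfcbbbcbaecee')
  27 → (17, 'fcbbbcbaecee')
  28 → (10, 'fcdcadcfcbbbcbaecee')

SA = [6, 1, 14, 24, 5, 23, 19, 20, 21, 7, 9, 13, 4, 22, 18, 11, 26, 2, 16, 12, 15, 28, 0, 8, 25, 27, 3, 17, 10]
[i] adj suffixes → lcp
  [1] 6/1 → 1 ('a')
  [2] 1/14 → 1 ('a')
  [3] 14/24 → 1 ('a')
  [4] 24/5 → 0 ('')
  [5] 5/23 → 2 ('ba')
  [6] 23/19 → 1 ('b')
  [7] 19/20 → 2 ('bb')
  [8] 20/21 → 1 ('b')
  [9] 21/7 → 1 ('b')
  [10] 7/9 → 1 ('b')
  [11] 9/13 → 0 ('')
  [12] 13/4 → 1 ('c')
  [13] 4/22 → 3 ('cba')
  [14] 22/18 → 2 ('cb')
  [15] 18/11 → 1 ('c')
  [16] 11/26 → 1 ('c')
  [17] 26/2 → 1 ('c')
  [18] 2/16 → 4 ('cfcb')
  [19] 16/12 → 0 ('')
  [20] 12/15 → 2 ('dc')
  [21] 15/28 → 0 ('')
  [22] 28/0 → 1 ('e')
  [23] 0/8 → 1 ('e')
  [24] 8/25 → 1 ('e')
  [25] 25/27 → 1 ('e')
  [26] 27/3 → 0 ('')
  [27] 3/17 → 3 ('fcb')
  [28] 17/10 → 2 ('fc')

[0, 1, 1, 1, 0, 2, 1, 2, 1, 1, 1, 0, 1, 3, 2, 1, 1, 1, 4, 0, 2, 0, 1, 1, 1, 1, 0, 3, 2]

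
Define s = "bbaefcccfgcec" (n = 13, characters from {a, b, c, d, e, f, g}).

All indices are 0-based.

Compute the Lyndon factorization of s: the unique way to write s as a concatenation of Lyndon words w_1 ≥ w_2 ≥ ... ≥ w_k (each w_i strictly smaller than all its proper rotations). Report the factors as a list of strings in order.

["b", "b", "aefcccfgcec"]

emit factor 1: 'b' (i=0, period=1)
emit factor 2: 'b' (i=1, period=1)
emit factor 3: 'aefcccfgcec' (i=2, period=11)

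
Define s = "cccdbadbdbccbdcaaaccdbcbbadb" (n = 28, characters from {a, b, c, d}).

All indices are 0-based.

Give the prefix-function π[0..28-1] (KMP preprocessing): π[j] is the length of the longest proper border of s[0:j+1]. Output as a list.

π[0] = 0
j=1 s[j]='c': π[1]=1 (border 'c')
j=2 s[j]='c': π[2]=2 (border 'cc')
j=3 s[j]='d': k: 2→1→0; π[3]=0 (border '')
j=4 s[j]='b': π[4]=0 (border '')
j=5 s[j]='a': π[5]=0 (border '')
j=6 s[j]='d': π[6]=0 (border '')
j=7 s[j]='b': π[7]=0 (border '')
j=8 s[j]='d': π[8]=0 (border '')
j=9 s[j]='b': π[9]=0 (border '')
j=10 s[j]='c': π[10]=1 (border 'c')
j=11 s[j]='c': π[11]=2 (border 'cc')
j=12 s[j]='b': k: 2→1→0; π[12]=0 (border '')
j=13 s[j]='d': π[13]=0 (border '')
j=14 s[j]='c': π[14]=1 (border 'c')
j=15 s[j]='a': k: 1→0; π[15]=0 (border '')
j=16 s[j]='a': π[16]=0 (border '')
j=17 s[j]='a': π[17]=0 (border '')
j=18 s[j]='c': π[18]=1 (border 'c')
j=19 s[j]='c': π[19]=2 (border 'cc')
j=20 s[j]='d': k: 2→1→0; π[20]=0 (border '')
j=21 s[j]='b': π[21]=0 (border '')
j=22 s[j]='c': π[22]=1 (border 'c')
j=23 s[j]='b': k: 1→0; π[23]=0 (border '')
j=24 s[j]='b': π[24]=0 (border '')
j=25 s[j]='a': π[25]=0 (border '')
j=26 s[j]='d': π[26]=0 (border '')
j=27 s[j]='b': π[27]=0 (border '')

[0, 1, 2, 0, 0, 0, 0, 0, 0, 0, 1, 2, 0, 0, 1, 0, 0, 0, 1, 2, 0, 0, 1, 0, 0, 0, 0, 0]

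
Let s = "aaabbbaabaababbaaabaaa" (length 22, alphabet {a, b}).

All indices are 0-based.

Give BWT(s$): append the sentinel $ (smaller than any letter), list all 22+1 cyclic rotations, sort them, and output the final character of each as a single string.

rank  rotation                 last
    0  $aaabbbaabaababbaaabaaa  a
    1  a$aaabbbaabaababbaaabaa  a
    2  aa$aaabbbaabaababbaaaba  a
    3  aaa$aaabbbaabaababbaaab  b
    4  aaabaaa$aaabbbaabaababb  b
    5  aaabbbaabaababbaaabaaa$  $
    6  aabaaa$aaabbbaabaababba  a
    7  aabaababbaaabaaa$aaabbb  b
    8  aababbaaabaaa$aaabbbaab  b
    9  aabbbaabaababbaaabaaa$a  a
   10  abaaa$aaabbbaabaababbaa  a
   11  abaababbaaabaaa$aaabbba  a
   12  ababbaaabaaa$aaabbbaaba  a
   13  abbaaabaaa$aaabbbaabaab  b
   14  abbbaabaababbaaabaaa$aa  a
   15  baaa$aaabbbaabaababbaaa  a
   16  baaabaaa$aaabbbaabaabab  b
   17  baabaababbaaabaaa$aaabb  b
   18  baababbaaabaaa$aaabbbaa  a
   19  babbaaabaaa$aaabbbaabaa  a
   20  bbaaabaaa$aaabbbaabaaba  a
   21  bbaabaababbaaabaaa$aaab  b
   22  bbbaabaababbaaabaaa$aaa  a

aaabb$abbaaaabaabbaaaba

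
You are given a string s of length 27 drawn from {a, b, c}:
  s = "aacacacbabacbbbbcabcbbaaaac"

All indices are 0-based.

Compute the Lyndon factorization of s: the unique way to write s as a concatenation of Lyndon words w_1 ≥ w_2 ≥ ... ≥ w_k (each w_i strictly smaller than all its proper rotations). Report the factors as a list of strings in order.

emit factor 1: 'aacacacbabacbbbbcabcbb' (i=0, period=22)
emit factor 2: 'aaaac' (i=22, period=5)

["aacacacbabacbbbbcabcbb", "aaaac"]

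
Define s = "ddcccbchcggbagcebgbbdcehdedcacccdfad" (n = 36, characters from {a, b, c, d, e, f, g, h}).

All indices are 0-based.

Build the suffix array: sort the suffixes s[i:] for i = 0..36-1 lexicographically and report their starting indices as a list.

rank | idx | suffix
   0 |  28 | acccdfad
   1 |  34 | ad
   2 |  12 | agcebgbbdcehdedcacccdfad
   3 |  11 | bagcebgbbdcehdedcacccdfad
   4 |  18 | bbdcehdedcacccdfad
   5 |   5 | bchcggbagcebgbbdcehdedcacccdfad
   6 |  19 | bdcehdedcacccdfad
   7 |  16 | bgbbdcehdedcacccdfad
   8 |  27 | cacccdfad
   9 |   4 | cbchcggbagcebgbbdcehdedcacccdfad
  10 |   3 | ccbchcggbagcebgbbdcehdedcacccdfad
  11 |   2 | cccbchcggbagcebgbbdcehdedcacccdfad
  12 |  29 | cccdfad
  13 |  30 | ccdfad
  14 |  31 | cdfad
  15 |  14 | cebgbbdcehdedcacccdfad
  16 |  21 | cehdedcacccdfad
  17 |   8 | cggbagcebgbbdcehdedcacccdfad
  18 |   6 | chcggbagcebgbbdcehdedcacccdfad
  19 |  35 | d
  20 |  26 | dcacccdfad
  21 |   1 | dcccbchcggbagcebgbbdcehdedcacccdfad
  22 |  20 | dcehdedcacccdfad
  23 |   0 | ddcccbchcggbagcebgbbdcehdedcacccdfad
  24 |  24 | dedcacccdfad
  25 |  32 | dfad
  26 |  15 | ebgbbdcehdedcacccdfad
  27 |  25 | edcacccdfad
  28 |  22 | ehdedcacccdfad
  29 |  33 | fad
  30 |  10 | gbagcebgbbdcehdedcacccdfad
  31 |  17 | gbbdcehdedcacccdfad
  32 |  13 | gcebgbbdcehdedcacccdfad
  33 |   9 | ggbagcebgbbdcehdedcacccdfad
  34 |   7 | hcggbagcebgbbdcehdedcacccdfad
  35 |  23 | hdedcacccdfad

[28, 34, 12, 11, 18, 5, 19, 16, 27, 4, 3, 2, 29, 30, 31, 14, 21, 8, 6, 35, 26, 1, 20, 0, 24, 32, 15, 25, 22, 33, 10, 17, 13, 9, 7, 23]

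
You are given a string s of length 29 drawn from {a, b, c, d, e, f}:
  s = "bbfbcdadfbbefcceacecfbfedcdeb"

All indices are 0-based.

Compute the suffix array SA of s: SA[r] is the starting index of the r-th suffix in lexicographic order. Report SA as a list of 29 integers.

[16, 6, 28, 9, 0, 3, 10, 1, 21, 13, 4, 25, 14, 17, 19, 5, 24, 26, 7, 15, 27, 18, 23, 11, 8, 2, 20, 12, 22]

rank→(start, suffix):
  0 → (16, 'acecfbfedcdeb')
  1 → (6, 'adfbbefcceacecfbfedcdeb')
  2 → (28, 'b')
  3 → (9, 'bbefcceacecfbfedcdeb')
  4 → (0, 'bbfbcdadfbbefcceacecfbfedcdeb')
  5 → (3, 'bcdadfbbefcceacecfbfedcdeb')
  6 → (10, 'befcceacecfbfedcdeb')
  7 → (1, 'bfbcdadfbbefcceacecfbfedcdeb')
  8 → (21, 'bfedcdeb')
  9 → (13, 'cceacecfbfedcdeb')
  10 → (4, 'cdadfbbefcceacecfbfedcdeb')
  11 → (25, 'cdeb')
  12 → (14, 'ceacecfbfedcdeb')
  13 → (17, 'cecfbfedcdeb')
  14 → (19, 'cfbfedcdeb')
  15 → (5, 'dadfbbefcceacecfbfedcdeb')
  16 → (24, 'dcdeb')
  17 → (26, 'deb')
  18 → (7, 'dfbbefcceacecfbfedcdeb')
  19 → (15, 'eacecfbfedcdeb')
  20 → (27, 'eb')
  21 → (18, 'ecfbfedcdeb')
  22 → (23, 'edcdeb')
  23 → (11, 'efcceacecfbfedcdeb')
  24 → (8, 'fbbefcceacecfbfedcdeb')
  25 → (2, 'fbcdadfbbefcceacecfbfedcdeb')
  26 → (20, 'fbfedcdeb')
  27 → (12, 'fcceacecfbfedcdeb')
  28 → (22, 'fedcdeb')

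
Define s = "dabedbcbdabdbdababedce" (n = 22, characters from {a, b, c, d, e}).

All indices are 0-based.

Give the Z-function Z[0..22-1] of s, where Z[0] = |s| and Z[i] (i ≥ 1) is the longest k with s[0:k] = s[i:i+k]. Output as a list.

Z[0]=22
i=1: outside box; Z[1]=0
i=2: outside box; Z[2]=0
i=3: outside box; Z[3]=0
i=4: outside box; Z[4]=1 scan→box=[4,5)
i=5: outside box; Z[5]=0
i=6: outside box; Z[6]=0
i=7: outside box; Z[7]=0
i=8: outside box; Z[8]=3 scan→box=[8,11)
i=9: min(r-i=2, Z[1]=0)=0; Z[9]=0
i=10: min(r-i=1, Z[2]=0)=0; Z[10]=0
i=11: outside box; Z[11]=1 scan→box=[11,12)
i=12: outside box; Z[12]=0
i=13: outside box; Z[13]=3 scan→box=[13,16)
i=14: min(r-i=2, Z[1]=0)=0; Z[14]=0
i=15: min(r-i=1, Z[2]=0)=0; Z[15]=0
i=16: outside box; Z[16]=0
i=17: outside box; Z[17]=0
i=18: outside box; Z[18]=0
i=19: outside box; Z[19]=1 scan→box=[19,20)
i=20: outside box; Z[20]=0
i=21: outside box; Z[21]=0

[22, 0, 0, 0, 1, 0, 0, 0, 3, 0, 0, 1, 0, 3, 0, 0, 0, 0, 0, 1, 0, 0]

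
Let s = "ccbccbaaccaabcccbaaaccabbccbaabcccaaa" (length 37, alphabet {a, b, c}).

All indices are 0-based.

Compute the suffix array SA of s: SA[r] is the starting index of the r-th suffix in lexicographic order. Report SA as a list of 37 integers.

sorted suffixes:
  #0 SA[0]=36  'a'
  #1 SA[1]=35  'aa'
  #2 SA[2]=34  'aaa'
  #3 SA[3]=17  'aaaccabbccbaabcccaaa'
  #4 SA[4]=28  'aabcccaaa'
  #5 SA[5]=10  'aabcccbaaaccabbccbaabcccaaa'
  #6 SA[6]=6  'aaccaabcccbaaaccabbccbaabcccaaa'
  #7 SA[7]=18  'aaccabbccbaabcccaaa'
  #8 SA[8]=22  'abbccbaabcccaaa'
  #9 SA[9]=29  'abcccaaa'
  #10 SA[10]=11  'abcccbaaaccabbccbaabcccaaa'
  #11 SA[11]=7  'accaabcccbaaaccabbccbaabcccaaa'
  #12 SA[12]=19  'accabbccbaabcccaaa'
  #13 SA[13]=16  'baaaccabbccbaabcccaaa'
  #14 SA[14]=27  'baabcccaaa'
  #15 SA[15]=5  'baaccaabcccbaaaccabbccbaabcccaaa'
  #16 SA[16]=23  'bbccbaabcccaaa'
  #17 SA[17]=24  'bccbaabcccaaa'
  #18 SA[18]=2  'bccbaaccaabcccbaaaccabbccbaabcccaaa'
  #19 SA[19]=30  'bcccaaa'
  #20 SA[20]=12  'bcccbaaaccabbccbaabcccaaa'
  #21 SA[21]=33  'caaa'
  #22 SA[22]=9  'caabcccbaaaccabbccbaabcccaaa'
  #23 SA[23]=21  'cabbccbaabcccaaa'
  #24 SA[24]=15  'cbaaaccabbccbaabcccaaa'
  #25 SA[25]=26  'cbaabcccaaa'
  #26 SA[26]=4  'cbaaccaabcccbaaaccabbccbaabcccaaa'
  #27 SA[27]=1  'cbccbaaccaabcccbaaaccabbccbaabcccaaa'
  #28 SA[28]=32  'ccaaa'
  #29 SA[29]=8  'ccaabcccbaaaccabbccbaabcccaaa'
  #30 SA[30]=20  'ccabbccbaabcccaaa'
  #31 SA[31]=14  'ccbaaaccabbccbaabcccaaa'
  #32 SA[32]=25  'ccbaabcccaaa'
  #33 SA[33]=3  'ccbaaccaabcccbaaaccabbccbaabcccaaa'
  #34 SA[34]=0  'ccbccbaaccaabcccbaaaccabbccbaabcccaaa'
  #35 SA[35]=31  'cccaaa'
  #36 SA[36]=13  'cccbaaaccabbccbaabcccaaa'

[36, 35, 34, 17, 28, 10, 6, 18, 22, 29, 11, 7, 19, 16, 27, 5, 23, 24, 2, 30, 12, 33, 9, 21, 15, 26, 4, 1, 32, 8, 20, 14, 25, 3, 0, 31, 13]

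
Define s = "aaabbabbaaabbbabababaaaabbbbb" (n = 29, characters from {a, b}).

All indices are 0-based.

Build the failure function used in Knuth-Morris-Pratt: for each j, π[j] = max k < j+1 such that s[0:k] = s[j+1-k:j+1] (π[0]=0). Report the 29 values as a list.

[0, 1, 2, 0, 0, 1, 0, 0, 1, 2, 3, 4, 5, 0, 1, 0, 1, 0, 1, 0, 1, 2, 3, 3, 4, 5, 0, 0, 0]

π[0] = 0
j=1 s[j]='a': π[1]=1 (border 'a')
j=2 s[j]='a': π[2]=2 (border 'aa')
j=3 s[j]='b': k: 2→1→0; π[3]=0 (border '')
j=4 s[j]='b': π[4]=0 (border '')
j=5 s[j]='a': π[5]=1 (border 'a')
j=6 s[j]='b': k: 1→0; π[6]=0 (border '')
j=7 s[j]='b': π[7]=0 (border '')
j=8 s[j]='a': π[8]=1 (border 'a')
j=9 s[j]='a': π[9]=2 (border 'aa')
j=10 s[j]='a': π[10]=3 (border 'aaa')
j=11 s[j]='b': π[11]=4 (border 'aaab')
j=12 s[j]='b': π[12]=5 (border 'aaabb')
j=13 s[j]='b': k: 5→0; π[13]=0 (border '')
j=14 s[j]='a': π[14]=1 (border 'a')
j=15 s[j]='b': k: 1→0; π[15]=0 (border '')
j=16 s[j]='a': π[16]=1 (border 'a')
j=17 s[j]='b': k: 1→0; π[17]=0 (border '')
j=18 s[j]='a': π[18]=1 (border 'a')
j=19 s[j]='b': k: 1→0; π[19]=0 (border '')
j=20 s[j]='a': π[20]=1 (border 'a')
j=21 s[j]='a': π[21]=2 (border 'aa')
j=22 s[j]='a': π[22]=3 (border 'aaa')
j=23 s[j]='a': k: 3→2; π[23]=3 (border 'aaa')
j=24 s[j]='b': π[24]=4 (border 'aaab')
j=25 s[j]='b': π[25]=5 (border 'aaabb')
j=26 s[j]='b': k: 5→0; π[26]=0 (border '')
j=27 s[j]='b': π[27]=0 (border '')
j=28 s[j]='b': π[28]=0 (border '')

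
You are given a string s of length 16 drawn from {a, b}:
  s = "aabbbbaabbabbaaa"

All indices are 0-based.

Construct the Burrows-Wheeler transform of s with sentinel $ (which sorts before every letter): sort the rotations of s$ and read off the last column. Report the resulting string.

aaabb$baabbbababa

rank  rotation           last
    0  $aabbbbaabbabbaaa  a
    1  a$aabbbbaabbabbaa  a
    2  aa$aabbbbaabbabba  a
    3  aaa$aabbbbaabbabb  b
    4  aabbabbaaa$aabbbb  b
    5  aabbbbaabbabbaaa$  $
    6  abbaaa$aabbbbaabb  b
    7  abbabbaaa$aabbbba  a
    8  abbbbaabbabbaaa$a  a
    9  baaa$aabbbbaabbab  b
   10  baabbabbaaa$aabbb  b
   11  babbaaa$aabbbbaab  b
   12  bbaaa$aabbbbaabba  a
   13  bbaabbabbaaa$aabb  b
   14  bbabbaaa$aabbbbaa  a
   15  bbbaabbabbaaa$aab  b
   16  bbbbaabbabbaaa$aa  a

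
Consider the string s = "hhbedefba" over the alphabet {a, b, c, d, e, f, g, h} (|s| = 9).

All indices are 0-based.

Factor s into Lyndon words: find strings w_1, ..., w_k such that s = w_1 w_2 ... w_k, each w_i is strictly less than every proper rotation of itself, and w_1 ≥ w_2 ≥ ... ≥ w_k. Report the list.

emit factor 1: 'h' (i=0, period=1)
emit factor 2: 'h' (i=1, period=1)
emit factor 3: 'bedef' (i=2, period=5)
emit factor 4: 'b' (i=7, period=1)
emit factor 5: 'a' (i=8, period=1)

["h", "h", "bedef", "b", "a"]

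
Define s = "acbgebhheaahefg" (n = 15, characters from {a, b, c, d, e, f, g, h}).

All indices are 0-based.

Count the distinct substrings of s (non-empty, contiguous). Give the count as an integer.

sorted suffixes:
  #0 SA[0]=9  'aahefg'
  #1 SA[1]=0  'acbgebhheaahefg'
  #2 SA[2]=10  'ahefg'
  #3 SA[3]=2  'bgebhheaahefg'
  #4 SA[4]=5  'bhheaahefg'
  #5 SA[5]=1  'cbgebhheaahefg'
  #6 SA[6]=8  'eaahefg'
  #7 SA[7]=4  'ebhheaahefg'
  #8 SA[8]=12  'efg'
  #9 SA[9]=13  'fg'
  #10 SA[10]=14  'g'
  #11 SA[11]=3  'gebhheaahefg'
  #12 SA[12]=7  'heaahefg'
  #13 SA[13]=11  'hefg'
  #14 SA[14]=6  'hheaahefg'

SA = [9, 0, 10, 2, 5, 1, 8, 4, 12, 13, 14, 3, 7, 11, 6]
i: (SA[i-1],SA[i]) lcp shared
  1: (9,0) 1 'a'
  2: (0,10) 1 'a'
  3: (10,2) 0 ''
  4: (2,5) 1 'b'
  5: (5,1) 0 ''
  6: (1,8) 0 ''
  7: (8,4) 1 'e'
  8: (4,12) 1 'e'
  9: (12,13) 0 ''
  10: (13,14) 0 ''
  11: (14,3) 1 'g'
  12: (3,7) 0 ''
  13: (7,11) 2 'he'
  14: (11,6) 1 'h'

n(n+1)/2 = 15·16/2 = 120
Σ LCP = 0 + 1 + 1 + 0 + 1 + 0 + 0 + 1 + 1 + 0 + 0 + 1 + 0 + 2 + 1 = 9
distinct = 120 − 9 = 111

111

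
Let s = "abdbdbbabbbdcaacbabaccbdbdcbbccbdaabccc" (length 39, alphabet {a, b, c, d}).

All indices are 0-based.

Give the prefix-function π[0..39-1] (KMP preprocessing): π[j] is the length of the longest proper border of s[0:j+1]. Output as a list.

[0, 0, 0, 0, 0, 0, 0, 1, 2, 0, 0, 0, 0, 1, 1, 0, 0, 1, 2, 1, 0, 0, 0, 0, 0, 0, 0, 0, 0, 0, 0, 0, 0, 1, 1, 2, 0, 0, 0]

π[0] = 0
j=1 s[j]='b': π[1]=0 (border '')
j=2 s[j]='d': π[2]=0 (border '')
j=3 s[j]='b': π[3]=0 (border '')
j=4 s[j]='d': π[4]=0 (border '')
j=5 s[j]='b': π[5]=0 (border '')
j=6 s[j]='b': π[6]=0 (border '')
j=7 s[j]='a': π[7]=1 (border 'a')
j=8 s[j]='b': π[8]=2 (border 'ab')
j=9 s[j]='b': k: 2→0; π[9]=0 (border '')
j=10 s[j]='b': π[10]=0 (border '')
j=11 s[j]='d': π[11]=0 (border '')
j=12 s[j]='c': π[12]=0 (border '')
j=13 s[j]='a': π[13]=1 (border 'a')
j=14 s[j]='a': k: 1→0; π[14]=1 (border 'a')
j=15 s[j]='c': k: 1→0; π[15]=0 (border '')
j=16 s[j]='b': π[16]=0 (border '')
j=17 s[j]='a': π[17]=1 (border 'a')
j=18 s[j]='b': π[18]=2 (border 'ab')
j=19 s[j]='a': k: 2→0; π[19]=1 (border 'a')
j=20 s[j]='c': k: 1→0; π[20]=0 (border '')
j=21 s[j]='c': π[21]=0 (border '')
j=22 s[j]='b': π[22]=0 (border '')
j=23 s[j]='d': π[23]=0 (border '')
j=24 s[j]='b': π[24]=0 (border '')
j=25 s[j]='d': π[25]=0 (border '')
j=26 s[j]='c': π[26]=0 (border '')
j=27 s[j]='b': π[27]=0 (border '')
j=28 s[j]='b': π[28]=0 (border '')
j=29 s[j]='c': π[29]=0 (border '')
j=30 s[j]='c': π[30]=0 (border '')
j=31 s[j]='b': π[31]=0 (border '')
j=32 s[j]='d': π[32]=0 (border '')
j=33 s[j]='a': π[33]=1 (border 'a')
j=34 s[j]='a': k: 1→0; π[34]=1 (border 'a')
j=35 s[j]='b': π[35]=2 (border 'ab')
j=36 s[j]='c': k: 2→0; π[36]=0 (border '')
j=37 s[j]='c': π[37]=0 (border '')
j=38 s[j]='c': π[38]=0 (border '')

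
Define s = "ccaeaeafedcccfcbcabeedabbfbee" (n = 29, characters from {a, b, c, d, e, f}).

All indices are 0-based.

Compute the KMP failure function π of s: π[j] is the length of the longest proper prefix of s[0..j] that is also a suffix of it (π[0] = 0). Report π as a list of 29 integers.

[0, 1, 0, 0, 0, 0, 0, 0, 0, 0, 1, 2, 2, 0, 1, 0, 1, 0, 0, 0, 0, 0, 0, 0, 0, 0, 0, 0, 0]

π[0] = 0
j=1 s[j]='c': π[1]=1 (border 'c')
j=2 s[j]='a': k: 1→0; π[2]=0 (border '')
j=3 s[j]='e': π[3]=0 (border '')
j=4 s[j]='a': π[4]=0 (border '')
j=5 s[j]='e': π[5]=0 (border '')
j=6 s[j]='a': π[6]=0 (border '')
j=7 s[j]='f': π[7]=0 (border '')
j=8 s[j]='e': π[8]=0 (border '')
j=9 s[j]='d': π[9]=0 (border '')
j=10 s[j]='c': π[10]=1 (border 'c')
j=11 s[j]='c': π[11]=2 (border 'cc')
j=12 s[j]='c': k: 2→1; π[12]=2 (border 'cc')
j=13 s[j]='f': k: 2→1→0; π[13]=0 (border '')
j=14 s[j]='c': π[14]=1 (border 'c')
j=15 s[j]='b': k: 1→0; π[15]=0 (border '')
j=16 s[j]='c': π[16]=1 (border 'c')
j=17 s[j]='a': k: 1→0; π[17]=0 (border '')
j=18 s[j]='b': π[18]=0 (border '')
j=19 s[j]='e': π[19]=0 (border '')
j=20 s[j]='e': π[20]=0 (border '')
j=21 s[j]='d': π[21]=0 (border '')
j=22 s[j]='a': π[22]=0 (border '')
j=23 s[j]='b': π[23]=0 (border '')
j=24 s[j]='b': π[24]=0 (border '')
j=25 s[j]='f': π[25]=0 (border '')
j=26 s[j]='b': π[26]=0 (border '')
j=27 s[j]='e': π[27]=0 (border '')
j=28 s[j]='e': π[28]=0 (border '')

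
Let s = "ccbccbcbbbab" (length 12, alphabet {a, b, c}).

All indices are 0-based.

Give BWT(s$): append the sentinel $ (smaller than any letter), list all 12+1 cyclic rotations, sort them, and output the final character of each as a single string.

bbabbcccbccb$

rank  rotation       last
    0  $ccbccbcbbbab  b
    1  ab$ccbccbcbbb  b
    2  b$ccbccbcbbba  a
    3  bab$ccbccbcbb  b
    4  bbab$ccbccbcb  b
    5  bbbab$ccbccbc  c
    6  bcbbbab$ccbcc  c
    7  bccbcbbbab$cc  c
    8  cbbbab$ccbccb  b
    9  cbcbbbab$ccbc  c
   10  cbccbcbbbab$c  c
   11  ccbcbbbab$ccb  b
   12  ccbccbcbbbab$  $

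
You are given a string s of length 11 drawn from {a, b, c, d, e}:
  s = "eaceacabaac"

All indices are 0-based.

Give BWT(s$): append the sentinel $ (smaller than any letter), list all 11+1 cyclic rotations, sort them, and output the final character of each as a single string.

cbcaeeaaaac$

rank  rotation      last
    0  $eaceacabaac  c
    1  aac$eaceacab  b
    2  abaac$eaceac  c
    3  ac$eaceacaba  a
    4  acabaac$eace  e
    5  aceacabaac$e  e
    6  baac$eaceaca  a
    7  c$eaceacabaa  a
    8  cabaac$eacea  a
    9  ceacabaac$ea  a
   10  eacabaac$eac  c
   11  eaceacabaac$  $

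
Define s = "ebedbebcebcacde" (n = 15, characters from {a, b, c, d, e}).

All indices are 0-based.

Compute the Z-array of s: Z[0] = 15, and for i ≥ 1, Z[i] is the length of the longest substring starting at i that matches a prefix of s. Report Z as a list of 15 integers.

Z[0]=15
i=1: i≥r, start 0; Z[1]=0
i=2: i≥r, start 0; Z[2]=1 extend→box=[2,3)
i=3: i≥r, start 0; Z[3]=0
i=4: i≥r, start 0; Z[4]=0
i=5: i≥r, start 0; Z[5]=2 extend→box=[5,7)
i=6: min(r-i=1, Z[1]=0)=0; Z[6]=0
i=7: i≥r, start 0; Z[7]=0
i=8: i≥r, start 0; Z[8]=2 extend→box=[8,10)
i=9: min(r-i=1, Z[1]=0)=0; Z[9]=0
i=10: i≥r, start 0; Z[10]=0
i=11: i≥r, start 0; Z[11]=0
i=12: i≥r, start 0; Z[12]=0
i=13: i≥r, start 0; Z[13]=0
i=14: i≥r, start 0; Z[14]=1 extend→box=[14,15)

[15, 0, 1, 0, 0, 2, 0, 0, 2, 0, 0, 0, 0, 0, 1]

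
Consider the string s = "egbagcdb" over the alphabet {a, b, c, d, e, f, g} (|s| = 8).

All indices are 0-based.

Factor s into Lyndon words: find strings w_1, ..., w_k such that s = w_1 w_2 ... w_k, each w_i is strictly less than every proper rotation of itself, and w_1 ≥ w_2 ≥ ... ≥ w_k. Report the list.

["eg", "b", "agcdb"]

emit factor 1: 'eg' (i=0, period=2)
emit factor 2: 'b' (i=2, period=1)
emit factor 3: 'agcdb' (i=3, period=5)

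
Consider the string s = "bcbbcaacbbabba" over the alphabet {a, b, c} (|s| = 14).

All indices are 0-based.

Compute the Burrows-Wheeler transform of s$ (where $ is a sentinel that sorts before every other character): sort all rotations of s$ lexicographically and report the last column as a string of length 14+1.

abcbabbaccb$bab

rank  rotation         last
    0  $bcbbcaacbbabba  a
    1  a$bcbbcaacbbabb  b
    2  aacbbabba$bcbbc  c
    3  abba$bcbbcaacbb  b
    4  acbbabba$bcbbca  a
    5  ba$bcbbcaacbbab  b
    6  babba$bcbbcaacb  b
    7  bba$bcbbcaacbba  a
    8  bbabba$bcbbcaac  c
    9  bbcaacbbabba$bc  c
   10  bcaacbbabba$bcb  b
   11  bcbbcaacbbabba$  $
   12  caacbbabba$bcbb  b
   13  cbbabba$bcbbcaa  a
   14  cbbcaacbbabba$b  b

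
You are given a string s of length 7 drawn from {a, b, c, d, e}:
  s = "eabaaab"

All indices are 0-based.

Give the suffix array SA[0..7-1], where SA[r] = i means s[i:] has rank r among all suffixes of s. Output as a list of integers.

[3, 4, 5, 1, 6, 2, 0]

rank→(start, suffix):
  0 → (3, 'aaab')
  1 → (4, 'aab')
  2 → (5, 'ab')
  3 → (1, 'abaaab')
  4 → (6, 'b')
  5 → (2, 'baaab')
  6 → (0, 'eabaaab')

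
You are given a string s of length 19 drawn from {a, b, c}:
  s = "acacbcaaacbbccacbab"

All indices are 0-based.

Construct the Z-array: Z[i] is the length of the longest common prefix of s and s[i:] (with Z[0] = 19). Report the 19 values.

Z[0]=19
i=1: i≥r, start 0; Z[1]=0
i=2: i≥r, start 0; Z[2]=2 grow→box=[2,4)
i=3: min(r-i=1, Z[1]=0)=0; Z[3]=0
i=4: i≥r, start 0; Z[4]=0
i=5: i≥r, start 0; Z[5]=0
i=6: i≥r, start 0; Z[6]=1 grow→box=[6,7)
i=7: i≥r, start 0; Z[7]=1 grow→box=[7,8)
i=8: i≥r, start 0; Z[8]=2 grow→box=[8,10)
i=9: min(r-i=1, Z[1]=0)=0; Z[9]=0
i=10: i≥r, start 0; Z[10]=0
i=11: i≥r, start 0; Z[11]=0
i=12: i≥r, start 0; Z[12]=0
i=13: i≥r, start 0; Z[13]=0
i=14: i≥r, start 0; Z[14]=2 grow→box=[14,16)
i=15: min(r-i=1, Z[1]=0)=0; Z[15]=0
i=16: i≥r, start 0; Z[16]=0
i=17: i≥r, start 0; Z[17]=1 grow→box=[17,18)
i=18: i≥r, start 0; Z[18]=0

[19, 0, 2, 0, 0, 0, 1, 1, 2, 0, 0, 0, 0, 0, 2, 0, 0, 1, 0]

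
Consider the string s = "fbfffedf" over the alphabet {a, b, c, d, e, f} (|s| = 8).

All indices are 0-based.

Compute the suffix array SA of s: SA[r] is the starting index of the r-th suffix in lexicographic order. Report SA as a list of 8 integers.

rank→(start, suffix):
  0 → (1, 'bfffedf')
  1 → (6, 'df')
  2 → (5, 'edf')
  3 → (7, 'f')
  4 → (0, 'fbfffedf')
  5 → (4, 'fedf')
  6 → (3, 'ffedf')
  7 → (2, 'fffedf')

[1, 6, 5, 7, 0, 4, 3, 2]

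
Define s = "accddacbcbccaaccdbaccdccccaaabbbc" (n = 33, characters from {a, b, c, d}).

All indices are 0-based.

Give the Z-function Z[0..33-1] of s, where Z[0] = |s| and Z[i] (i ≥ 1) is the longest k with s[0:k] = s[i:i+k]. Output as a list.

Z[0]=33
i=1: fresh scan; Z[1]=0
i=2: fresh scan; Z[2]=0
i=3: fresh scan; Z[3]=0
i=4: fresh scan; Z[4]=0
i=5: fresh scan; Z[5]=2 scan→box=[5,7)
i=6: min(r-i=1, Z[1]=0)=0; Z[6]=0
i=7: fresh scan; Z[7]=0
i=8: fresh scan; Z[8]=0
i=9: fresh scan; Z[9]=0
i=10: fresh scan; Z[10]=0
i=11: fresh scan; Z[11]=0
i=12: fresh scan; Z[12]=1 scan→box=[12,13)
i=13: fresh scan; Z[13]=4 scan→box=[13,17)
i=14: min(r-i=3, Z[1]=0)=0; Z[14]=0
i=15: min(r-i=2, Z[2]=0)=0; Z[15]=0
i=16: min(r-i=1, Z[3]=0)=0; Z[16]=0
i=17: fresh scan; Z[17]=0
i=18: fresh scan; Z[18]=4 scan→box=[18,22)
i=19: min(r-i=3, Z[1]=0)=0; Z[19]=0
i=20: min(r-i=2, Z[2]=0)=0; Z[20]=0
i=21: min(r-i=1, Z[3]=0)=0; Z[21]=0
i=22: fresh scan; Z[22]=0
i=23: fresh scan; Z[23]=0
i=24: fresh scan; Z[24]=0
i=25: fresh scan; Z[25]=0
i=26: fresh scan; Z[26]=1 scan→box=[26,27)
i=27: fresh scan; Z[27]=1 scan→box=[27,28)
i=28: fresh scan; Z[28]=1 scan→box=[28,29)
i=29: fresh scan; Z[29]=0
i=30: fresh scan; Z[30]=0
i=31: fresh scan; Z[31]=0
i=32: fresh scan; Z[32]=0

[33, 0, 0, 0, 0, 2, 0, 0, 0, 0, 0, 0, 1, 4, 0, 0, 0, 0, 4, 0, 0, 0, 0, 0, 0, 0, 1, 1, 1, 0, 0, 0, 0]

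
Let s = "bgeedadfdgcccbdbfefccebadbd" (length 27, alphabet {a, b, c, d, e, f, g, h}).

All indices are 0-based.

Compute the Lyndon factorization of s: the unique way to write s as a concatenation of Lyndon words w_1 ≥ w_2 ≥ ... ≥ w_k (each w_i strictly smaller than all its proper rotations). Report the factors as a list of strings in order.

emit factor 1: 'bgeed' (i=0, period=5)
emit factor 2: 'adfdgcccbdbfefcceb' (i=5, period=18)
emit factor 3: 'adbd' (i=23, period=4)

["bgeed", "adfdgcccbdbfefcceb", "adbd"]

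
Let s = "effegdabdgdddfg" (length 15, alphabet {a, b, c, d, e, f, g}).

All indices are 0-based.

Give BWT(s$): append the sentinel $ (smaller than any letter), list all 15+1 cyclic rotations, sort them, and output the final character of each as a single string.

rank  rotation          last
    0  $effegdabdgdddfg  g
    1  abdgdddfg$effegd  d
    2  bdgdddfg$effegda  a
    3  dabdgdddfg$effeg  g
    4  dddfg$effegdabdg  g
    5  ddfg$effegdabdgd  d
    6  dfg$effegdabdgdd  d
    7  dgdddfg$effegdab  b
    8  effegdabdgdddfg$  $
    9  egdabdgdddfg$eff  f
   10  fegdabdgdddfg$ef  f
   11  ffegdabdgdddfg$e  e
   12  fg$effegdabdgddd  d
   13  g$effegdabdgdddf  f
   14  gdabdgdddfg$effe  e
   15  gdddfg$effegdabd  d

gdaggddb$ffedfed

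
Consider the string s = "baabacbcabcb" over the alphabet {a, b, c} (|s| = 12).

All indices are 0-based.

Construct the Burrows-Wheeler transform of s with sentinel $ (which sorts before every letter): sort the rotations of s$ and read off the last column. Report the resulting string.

rank  rotation       last
    0  $baabacbcabcb  b
    1  aabacbcabcb$b  b
    2  abacbcabcb$ba  a
    3  abcb$baabacbc  c
    4  acbcabcb$baab  b
    5  b$baabacbcabc  c
    6  baabacbcabcb$  $
    7  bacbcabcb$baa  a
    8  bcabcb$baabac  c
    9  bcb$baabacbca  a
   10  cabcb$baabacb  b
   11  cb$baabacbcab  b
   12  cbcabcb$baaba  a

bbacbc$acabba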